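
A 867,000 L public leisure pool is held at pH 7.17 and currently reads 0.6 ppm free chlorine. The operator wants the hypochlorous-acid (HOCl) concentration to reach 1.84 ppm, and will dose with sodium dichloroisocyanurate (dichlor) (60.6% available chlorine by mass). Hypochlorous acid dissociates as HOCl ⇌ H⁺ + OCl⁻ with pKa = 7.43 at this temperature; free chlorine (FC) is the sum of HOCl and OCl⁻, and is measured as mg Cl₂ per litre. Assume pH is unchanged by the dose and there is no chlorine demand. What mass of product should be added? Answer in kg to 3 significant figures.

3.22 kg

[OCl⁻]/[HOCl] = 10^(pH − pKa) = 10^(7.17 − 7.43) = 0.5495; fraction as HOCl = 1/(1 + 0.5495) = 0.6454.
Free chlorine required for 1.84 ppm HOCl: 1.84 / 0.6454 = 2.851 ppm.
FC to add: 2.851 − 0.6 = 2.251 mg/L as Cl₂.
Cl₂ equivalent: 2.251 mg/L × 867,000 L = 1952 g.
Product at 60.6% available Cl: 1952 / 0.606 = 3221 g.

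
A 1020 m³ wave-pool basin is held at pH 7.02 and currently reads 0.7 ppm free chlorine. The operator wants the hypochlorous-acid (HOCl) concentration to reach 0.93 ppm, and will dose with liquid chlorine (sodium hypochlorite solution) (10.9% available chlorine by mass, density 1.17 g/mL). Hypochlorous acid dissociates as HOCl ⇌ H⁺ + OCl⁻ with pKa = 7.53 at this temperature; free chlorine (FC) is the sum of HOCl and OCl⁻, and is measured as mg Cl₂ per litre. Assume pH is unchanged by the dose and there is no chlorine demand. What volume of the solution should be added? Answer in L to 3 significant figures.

4.14 L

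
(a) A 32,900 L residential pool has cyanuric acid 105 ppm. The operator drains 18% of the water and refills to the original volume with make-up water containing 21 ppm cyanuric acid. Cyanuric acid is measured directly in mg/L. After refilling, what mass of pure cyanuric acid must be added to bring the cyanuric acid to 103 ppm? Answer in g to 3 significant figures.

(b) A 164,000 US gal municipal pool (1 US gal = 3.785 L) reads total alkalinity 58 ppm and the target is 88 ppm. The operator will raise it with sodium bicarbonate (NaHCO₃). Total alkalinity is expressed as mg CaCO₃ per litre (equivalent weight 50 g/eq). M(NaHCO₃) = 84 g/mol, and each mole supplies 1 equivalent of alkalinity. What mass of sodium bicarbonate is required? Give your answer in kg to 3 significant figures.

(a) 432 g; (b) 31.3 kg

(a) After draining 18% and refilling: 105 × 0.82 + 21 × 0.18 = 89.88 ppm.
(a) Deficit to target: 103 − 89.88 = 13.12 mg/L.
(a) Mass: 13.12 mg/L × 32,900 L = 431.6 g cyanuric acid.

(b) Volume: 164,000 US gal × 3.785 L/gal = 620,740 L.
(b) Alkalinity to add: (88 − 58) = 30 mg/L as CaCO₃ × 620,740 L = 18,620 g as CaCO₃.
(b) Equivalents: 18,620 g ÷ 50 g/eq = 372.4 eq.
(b) NaHCO₃ supplies 1 eq per mole → 372.4 mol.
(b) Mass: 372.4 mol × 84 g/mol = 31,290 g.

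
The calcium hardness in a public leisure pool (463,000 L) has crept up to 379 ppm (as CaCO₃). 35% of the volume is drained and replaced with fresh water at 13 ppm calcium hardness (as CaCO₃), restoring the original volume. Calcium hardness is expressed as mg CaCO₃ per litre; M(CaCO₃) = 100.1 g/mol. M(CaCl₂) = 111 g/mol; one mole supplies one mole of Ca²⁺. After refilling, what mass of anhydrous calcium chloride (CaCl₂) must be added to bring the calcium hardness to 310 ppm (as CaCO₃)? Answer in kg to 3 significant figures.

After draining 35% and refilling: 379 × 0.65 + 13 × 0.35 = 250.9 ppm.
Deficit to target: 310 − 250.9 = 59.1 mg/L.
As CaCO₃: 59.1 mg/L × 463,000 L = 27,360 g; ÷ 100.1 = 273.4 mol Ca²⁺.
Mass: 273.4 × 111 = 30,340 g.

30.3 kg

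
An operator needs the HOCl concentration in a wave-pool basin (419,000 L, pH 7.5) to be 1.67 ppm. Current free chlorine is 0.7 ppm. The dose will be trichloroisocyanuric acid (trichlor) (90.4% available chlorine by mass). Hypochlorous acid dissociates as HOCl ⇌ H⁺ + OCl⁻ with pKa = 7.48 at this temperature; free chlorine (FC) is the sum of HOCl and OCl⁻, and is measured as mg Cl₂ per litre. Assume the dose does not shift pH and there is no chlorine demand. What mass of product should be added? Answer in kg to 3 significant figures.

[OCl⁻]/[HOCl] = 10^(pH − pKa) = 10^(7.5 − 7.48) = 1.047; fraction as HOCl = 1/(1 + 1.047) = 0.4885.
Free chlorine required for 1.67 ppm HOCl: 1.67 / 0.4885 = 3.419 ppm.
FC to add: 3.419 − 0.7 = 2.719 mg/L as Cl₂.
Cl₂ equivalent: 2.719 mg/L × 419,000 L = 1139 g.
Product at 90.4% available Cl: 1139 / 0.904 = 1260 g.

1.26 kg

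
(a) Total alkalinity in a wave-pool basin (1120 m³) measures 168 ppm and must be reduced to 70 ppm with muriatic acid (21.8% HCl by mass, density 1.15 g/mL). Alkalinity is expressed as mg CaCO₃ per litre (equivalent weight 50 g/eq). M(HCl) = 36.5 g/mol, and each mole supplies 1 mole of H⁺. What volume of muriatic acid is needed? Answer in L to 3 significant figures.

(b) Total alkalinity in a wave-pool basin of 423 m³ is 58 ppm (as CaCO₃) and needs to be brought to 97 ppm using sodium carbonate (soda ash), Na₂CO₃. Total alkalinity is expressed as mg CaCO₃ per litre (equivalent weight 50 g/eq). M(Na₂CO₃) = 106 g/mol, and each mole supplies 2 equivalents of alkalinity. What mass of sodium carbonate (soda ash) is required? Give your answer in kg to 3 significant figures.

(a) Volume: 1120 m³ = 1,120,000 L.
(a) Alkalinity to neutralize: (168 − 70) = 98 mg/L as CaCO₃ × 1,120,000 L = 109,800 g as CaCO₃.
(a) Equivalents of H⁺ required: 109,800 ÷ 50 g/eq = 2195 eq = 2195 mol HCl.
(a) Mass of HCl: 2195 × 36.5 = 80,120 g.
(a) Mass of 21.8% solution: 80,120 / 0.218 = 367,500 g.
(a) Volume: 367,500 g ÷ 1.15 g/mL = 319,600 mL.

(b) Volume: 423 m³ = 423,000 L.
(b) Alkalinity to add: (97 − 58) = 39 mg/L as CaCO₃ × 423,000 L = 16,500 g as CaCO₃.
(b) Equivalents: 16,500 g ÷ 50 g/eq = 329.9 eq.
(b) Each mole of Na₂CO₃ supplies 2 eq, so 329.9 / 2 = 165 mol.
(b) Mass: 165 mol × 106 g/mol = 17,490 g.

(a) 320 L; (b) 17.5 kg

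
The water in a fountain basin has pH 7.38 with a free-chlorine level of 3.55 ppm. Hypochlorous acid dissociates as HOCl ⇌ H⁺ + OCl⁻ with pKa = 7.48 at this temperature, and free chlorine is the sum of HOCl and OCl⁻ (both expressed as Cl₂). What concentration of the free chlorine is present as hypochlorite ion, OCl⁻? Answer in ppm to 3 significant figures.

1.57 ppm

[OCl⁻]/[HOCl] = 10^(pH − pKa) = 10^(7.38 − 7.48) = 10^-0.10 = 0.7943.
Fraction as HOCl = 1 / (1 + 0.7943) = 0.5573.
OCl⁻ = (1 − 0.5573) × 3.55 ppm = 1.572 ppm.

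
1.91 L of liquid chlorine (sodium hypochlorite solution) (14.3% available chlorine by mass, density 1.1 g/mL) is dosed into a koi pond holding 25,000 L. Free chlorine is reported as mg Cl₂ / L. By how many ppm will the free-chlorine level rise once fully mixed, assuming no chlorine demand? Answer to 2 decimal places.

Mass of solution: 1.91 L × 1000 mL/L × 1.1 g/mL = 2101 g.
Available chlorine delivered: 2101 g × 0.143 = 300.4 g as Cl₂.
Concentration rise: 300.4 g / 25,000 L = 12.02 mg/L = 12.02 ppm.

12.02 ppm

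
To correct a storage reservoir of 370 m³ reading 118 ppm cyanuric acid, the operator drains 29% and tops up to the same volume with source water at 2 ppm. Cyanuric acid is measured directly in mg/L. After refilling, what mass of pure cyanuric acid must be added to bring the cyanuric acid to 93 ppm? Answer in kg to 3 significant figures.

Volume: 370 m³ = 370,000 L.
After draining 29% and refilling: 118 × 0.71 + 2 × 0.29 = 84.36 ppm.
Deficit to target: 93 − 84.36 = 8.64 mg/L.
Mass: 8.64 mg/L × 370,000 L = 3197 g cyanuric acid.

3.20 kg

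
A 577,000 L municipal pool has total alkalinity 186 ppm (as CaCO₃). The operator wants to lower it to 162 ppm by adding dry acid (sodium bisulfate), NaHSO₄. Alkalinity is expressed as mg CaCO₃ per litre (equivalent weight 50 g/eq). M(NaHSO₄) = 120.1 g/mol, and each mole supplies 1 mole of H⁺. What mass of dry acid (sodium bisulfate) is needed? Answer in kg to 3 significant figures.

33.3 kg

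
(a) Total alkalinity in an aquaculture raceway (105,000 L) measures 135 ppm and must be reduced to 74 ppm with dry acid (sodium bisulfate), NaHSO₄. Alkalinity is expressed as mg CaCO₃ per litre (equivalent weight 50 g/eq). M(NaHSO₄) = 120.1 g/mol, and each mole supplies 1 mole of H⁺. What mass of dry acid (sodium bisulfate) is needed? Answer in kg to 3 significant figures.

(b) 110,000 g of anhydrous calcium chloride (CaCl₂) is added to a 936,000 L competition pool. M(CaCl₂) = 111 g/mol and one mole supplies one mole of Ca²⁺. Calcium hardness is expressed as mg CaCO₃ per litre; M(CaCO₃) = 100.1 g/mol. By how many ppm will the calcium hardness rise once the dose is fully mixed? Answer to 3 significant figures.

(a) 15.4 kg; (b) 106 ppm

(a) Alkalinity to neutralize: (135 − 74) = 61 mg/L as CaCO₃ × 105,000 L = 6405 g as CaCO₃.
(a) Equivalents of H⁺ required: 6405 ÷ 50 g/eq = 128.1 eq = 128.1 mol NaHSO₄.
(a) Mass of NaHSO₄: 128.1 × 120.1 = 15,380 g.

(b) Moles of Ca²⁺: 110,000 g ÷ 111 g/mol = 991 mol.
(b) As CaCO₃: 991 mol × 100.1 g/mol = 99,200 g.
(b) Rise: 99,200 g / 936,000 L × 1000 = 106 mg/L.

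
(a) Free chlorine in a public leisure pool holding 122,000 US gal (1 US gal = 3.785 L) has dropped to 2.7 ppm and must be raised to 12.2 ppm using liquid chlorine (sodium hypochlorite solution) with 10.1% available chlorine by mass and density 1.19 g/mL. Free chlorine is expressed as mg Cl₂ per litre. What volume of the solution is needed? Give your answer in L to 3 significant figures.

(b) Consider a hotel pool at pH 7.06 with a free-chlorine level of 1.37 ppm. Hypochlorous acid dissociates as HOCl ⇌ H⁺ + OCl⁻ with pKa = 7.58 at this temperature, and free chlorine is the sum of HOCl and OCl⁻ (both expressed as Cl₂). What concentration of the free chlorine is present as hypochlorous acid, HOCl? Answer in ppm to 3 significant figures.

(a) 36.5 L; (b) 1.05 ppm

(a) Volume: 122,000 US gal × 3.785 L/gal = 461,770 L.
(a) Chlorine deficit: 12.2 − 2.7 = 9.5 ppm = 9.5 mg/L as Cl₂.
(a) Cl₂ equivalent needed: 9.5 mg/L × 461,770 L = 4,387,000 mg = 4387 g.
(a) Product at 10.1% available chlorine: 4387 / 0.101 = 43,430 g.
(a) Volume at density 1.19 g/mL: 43,430 g ÷ 1.19 g/mL = 36,500 mL.

(b) [OCl⁻]/[HOCl] = 10^(pH − pKa) = 10^(7.06 − 7.58) = 10^-0.52 = 0.302.
(b) Fraction as HOCl = 1 / (1 + 0.302) = 0.7681.
(b) HOCl = 0.7681 × 1.37 ppm = 1.052 ppm.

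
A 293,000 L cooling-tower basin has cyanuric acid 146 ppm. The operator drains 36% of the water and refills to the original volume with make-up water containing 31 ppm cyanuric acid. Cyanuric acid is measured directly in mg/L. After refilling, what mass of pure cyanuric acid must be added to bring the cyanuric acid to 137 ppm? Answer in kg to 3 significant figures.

After draining 36% and refilling: 146 × 0.64 + 31 × 0.36 = 104.6 ppm.
Deficit to target: 137 − 104.6 = 32.4 mg/L.
Mass: 32.4 mg/L × 293,000 L = 9493 g cyanuric acid.

9.49 kg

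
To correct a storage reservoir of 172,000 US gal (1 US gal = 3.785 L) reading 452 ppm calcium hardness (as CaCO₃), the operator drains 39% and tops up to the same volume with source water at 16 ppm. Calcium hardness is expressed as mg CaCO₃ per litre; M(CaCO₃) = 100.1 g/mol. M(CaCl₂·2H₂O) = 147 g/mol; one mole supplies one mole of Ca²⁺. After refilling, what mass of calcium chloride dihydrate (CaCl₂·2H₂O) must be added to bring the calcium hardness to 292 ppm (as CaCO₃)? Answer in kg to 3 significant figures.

9.60 kg

Volume: 172,000 US gal × 3.785 L/gal = 651,020 L.
After draining 39% and refilling: 452 × 0.61 + 16 × 0.39 = 281.96 ppm.
Deficit to target: 292 − 281.96 = 10.04 mg/L.
As CaCO₃: 10.04 mg/L × 651,020 L = 6536 g; ÷ 100.1 = 65.3 mol Ca²⁺.
Mass: 65.3 × 147 = 9599 g.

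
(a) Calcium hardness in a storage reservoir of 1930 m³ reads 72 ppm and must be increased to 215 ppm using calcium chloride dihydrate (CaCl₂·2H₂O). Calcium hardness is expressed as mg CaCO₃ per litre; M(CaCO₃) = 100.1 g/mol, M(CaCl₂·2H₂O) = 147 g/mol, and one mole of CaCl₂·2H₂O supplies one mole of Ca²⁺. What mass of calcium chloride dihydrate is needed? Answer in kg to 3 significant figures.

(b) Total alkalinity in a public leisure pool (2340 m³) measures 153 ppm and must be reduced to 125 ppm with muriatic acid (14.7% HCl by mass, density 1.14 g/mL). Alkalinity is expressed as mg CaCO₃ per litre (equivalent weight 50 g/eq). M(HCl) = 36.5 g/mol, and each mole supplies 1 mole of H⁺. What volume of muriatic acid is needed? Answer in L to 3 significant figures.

(a) Volume: 1930 m³ = 1,930,000 L.
(a) Hardness to add: (215 − 72) = 143 mg/L as CaCO₃ × 1,930,000 L = 276,000 g as CaCO₃.
(a) Moles of Ca²⁺ (1 mol Ca²⁺ ≡ 1 mol CaCO₃): 276,000 / 100.1 g/mol = 2757 mol.
(a) Mass of CaCl₂·2H₂O: 2757 × 147 = 405,300 g.

(b) Volume: 2340 m³ = 2,340,000 L.
(b) Alkalinity to neutralize: (153 − 125) = 28 mg/L as CaCO₃ × 2,340,000 L = 65,520 g as CaCO₃.
(b) Equivalents of H⁺ required: 65,520 ÷ 50 g/eq = 1310 eq = 1310 mol HCl.
(b) Mass of HCl: 1310 × 36.5 = 47,830 g.
(b) Mass of 14.7% solution: 47,830 / 0.147 = 325,400 g.
(b) Volume: 325,400 g ÷ 1.14 g/mL = 285,400 mL.

(a) 405 kg; (b) 285 L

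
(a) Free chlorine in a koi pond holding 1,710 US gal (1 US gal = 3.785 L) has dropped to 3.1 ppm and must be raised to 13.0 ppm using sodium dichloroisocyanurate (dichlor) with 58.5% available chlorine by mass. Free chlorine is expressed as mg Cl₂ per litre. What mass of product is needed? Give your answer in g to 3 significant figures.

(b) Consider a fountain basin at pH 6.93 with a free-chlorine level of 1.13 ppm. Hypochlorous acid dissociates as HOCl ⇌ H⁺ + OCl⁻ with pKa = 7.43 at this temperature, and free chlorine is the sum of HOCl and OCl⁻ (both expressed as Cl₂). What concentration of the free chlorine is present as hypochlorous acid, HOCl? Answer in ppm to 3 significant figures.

(a) 110 g; (b) 0.859 ppm

(a) Volume: 1,710 US gal × 3.785 L/gal = 6,472 L.
(a) Chlorine deficit: 13.0 − 3.1 = 9.9 ppm = 9.9 mg/L as Cl₂.
(a) Cl₂ equivalent needed: 9.9 mg/L × 6,472 L = 64,080 mg = 64.08 g.
(a) Product at 58.5% available chlorine: 64.08 / 0.585 = 109.5 g.

(b) [OCl⁻]/[HOCl] = 10^(pH − pKa) = 10^(6.93 − 7.43) = 10^-0.50 = 0.3162.
(b) Fraction as HOCl = 1 / (1 + 0.3162) = 0.7597.
(b) HOCl = 0.7597 × 1.13 ppm = 0.8585 ppm.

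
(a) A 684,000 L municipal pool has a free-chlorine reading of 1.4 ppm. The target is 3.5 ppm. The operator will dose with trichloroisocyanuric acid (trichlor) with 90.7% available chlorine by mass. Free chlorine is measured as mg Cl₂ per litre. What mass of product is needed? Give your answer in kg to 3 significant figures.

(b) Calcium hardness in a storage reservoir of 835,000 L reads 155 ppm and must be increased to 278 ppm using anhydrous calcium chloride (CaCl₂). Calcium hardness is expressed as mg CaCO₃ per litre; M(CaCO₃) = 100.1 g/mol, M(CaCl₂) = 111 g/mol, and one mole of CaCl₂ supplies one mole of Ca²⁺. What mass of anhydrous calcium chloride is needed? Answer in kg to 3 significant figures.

(a) 1.58 kg; (b) 114 kg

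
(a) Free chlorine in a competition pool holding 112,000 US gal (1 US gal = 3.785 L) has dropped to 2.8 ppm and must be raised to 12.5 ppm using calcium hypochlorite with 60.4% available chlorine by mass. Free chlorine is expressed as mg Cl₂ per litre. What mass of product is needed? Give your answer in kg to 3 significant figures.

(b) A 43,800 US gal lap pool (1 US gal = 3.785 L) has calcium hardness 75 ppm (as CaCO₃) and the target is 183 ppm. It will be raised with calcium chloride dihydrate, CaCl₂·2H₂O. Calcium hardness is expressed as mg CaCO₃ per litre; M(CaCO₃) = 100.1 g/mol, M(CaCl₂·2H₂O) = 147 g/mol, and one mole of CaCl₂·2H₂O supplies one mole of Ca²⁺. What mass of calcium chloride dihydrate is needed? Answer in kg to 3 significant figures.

(a) 6.81 kg; (b) 26.3 kg

(a) Volume: 112,000 US gal × 3.785 L/gal = 423,920 L.
(a) Chlorine deficit: 12.5 − 2.8 = 9.7 ppm = 9.7 mg/L as Cl₂.
(a) Cl₂ equivalent needed: 9.7 mg/L × 423,920 L = 4,112,000 mg = 4112 g.
(a) Product at 60.4% available chlorine: 4112 / 0.604 = 6808 g.

(b) Volume: 43,800 US gal × 3.785 L/gal = 165,783 L.
(b) Hardness to add: (183 − 75) = 108 mg/L as CaCO₃ × 165,783 L = 17,900 g as CaCO₃.
(b) Moles of Ca²⁺ (1 mol Ca²⁺ ≡ 1 mol CaCO₃): 17,900 / 100.1 g/mol = 178.9 mol.
(b) Mass of CaCl₂·2H₂O: 178.9 × 147 = 26,290 g.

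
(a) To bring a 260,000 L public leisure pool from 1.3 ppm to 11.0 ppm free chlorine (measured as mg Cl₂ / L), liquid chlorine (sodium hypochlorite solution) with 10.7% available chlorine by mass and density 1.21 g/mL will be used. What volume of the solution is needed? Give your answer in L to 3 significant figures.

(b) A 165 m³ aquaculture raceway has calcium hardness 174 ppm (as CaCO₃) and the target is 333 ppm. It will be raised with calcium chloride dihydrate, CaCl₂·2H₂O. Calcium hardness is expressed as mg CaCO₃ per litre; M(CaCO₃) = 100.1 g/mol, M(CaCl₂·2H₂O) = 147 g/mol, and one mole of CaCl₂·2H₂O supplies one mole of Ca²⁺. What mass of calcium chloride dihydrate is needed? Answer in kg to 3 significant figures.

(a) Chlorine deficit: 11.0 − 1.3 = 9.7 ppm = 9.7 mg/L as Cl₂.
(a) Cl₂ equivalent needed: 9.7 mg/L × 260,000 L = 2,522,000 mg = 2522 g.
(a) Product at 10.7% available chlorine: 2522 / 0.107 = 23,570 g.
(a) Volume at density 1.21 g/mL: 23,570 g ÷ 1.21 g/mL = 19,480 mL.

(b) Volume: 165 m³ = 165,000 L.
(b) Hardness to add: (333 − 174) = 159 mg/L as CaCO₃ × 165,000 L = 26,240 g as CaCO₃.
(b) Moles of Ca²⁺ (1 mol Ca²⁺ ≡ 1 mol CaCO₃): 26,240 / 100.1 g/mol = 262.1 mol.
(b) Mass of CaCl₂·2H₂O: 262.1 × 147 = 38,530 g.

(a) 19.5 L; (b) 38.5 kg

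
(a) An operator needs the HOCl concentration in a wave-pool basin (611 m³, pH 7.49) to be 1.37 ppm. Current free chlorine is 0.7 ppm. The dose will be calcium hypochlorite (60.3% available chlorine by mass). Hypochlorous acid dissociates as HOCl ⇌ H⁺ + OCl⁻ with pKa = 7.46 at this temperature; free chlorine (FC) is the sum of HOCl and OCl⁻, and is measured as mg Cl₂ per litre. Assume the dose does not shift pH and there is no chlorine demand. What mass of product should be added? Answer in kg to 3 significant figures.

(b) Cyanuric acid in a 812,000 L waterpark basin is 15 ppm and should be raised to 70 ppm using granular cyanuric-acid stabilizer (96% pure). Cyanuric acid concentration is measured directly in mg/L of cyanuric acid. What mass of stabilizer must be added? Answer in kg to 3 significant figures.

(a) Volume: 611 m³ = 611,000 L.
(a) [OCl⁻]/[HOCl] = 10^(pH − pKa) = 10^(7.49 − 7.46) = 1.072; fraction as HOCl = 1/(1 + 1.072) = 0.4827.
(a) Free chlorine required for 1.37 ppm HOCl: 1.37 / 0.4827 = 2.838 ppm.
(a) FC to add: 2.838 − 0.7 = 2.138 mg/L as Cl₂.
(a) Cl₂ equivalent: 2.138 mg/L × 611,000 L = 1306 g.
(a) Product at 60.3% available Cl: 1306 / 0.603 = 2166 g.

(b) CYA to add: (70 − 15) = 55 mg/L × 812,000 L = 44,660 g cyanuric acid.
(b) At 96% purity: 44,660 / 0.96 = 46,520 g product.

(a) 2.17 kg; (b) 46.5 kg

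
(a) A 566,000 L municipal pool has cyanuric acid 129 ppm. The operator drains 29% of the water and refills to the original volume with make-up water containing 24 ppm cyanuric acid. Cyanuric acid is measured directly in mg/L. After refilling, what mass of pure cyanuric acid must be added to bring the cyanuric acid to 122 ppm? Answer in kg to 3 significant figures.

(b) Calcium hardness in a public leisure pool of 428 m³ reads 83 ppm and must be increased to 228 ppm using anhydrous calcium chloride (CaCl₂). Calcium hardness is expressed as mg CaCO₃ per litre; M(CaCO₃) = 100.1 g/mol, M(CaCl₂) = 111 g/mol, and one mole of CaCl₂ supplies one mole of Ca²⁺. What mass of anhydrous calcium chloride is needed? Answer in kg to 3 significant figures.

(a) 13.3 kg; (b) 68.8 kg

(a) After draining 29% and refilling: 129 × 0.71 + 24 × 0.29 = 98.55 ppm.
(a) Deficit to target: 122 − 98.55 = 23.45 mg/L.
(a) Mass: 23.45 mg/L × 566,000 L = 13,270 g cyanuric acid.

(b) Volume: 428 m³ = 428,000 L.
(b) Hardness to add: (228 − 83) = 145 mg/L as CaCO₃ × 428,000 L = 62,060 g as CaCO₃.
(b) Moles of Ca²⁺ (1 mol Ca²⁺ ≡ 1 mol CaCO₃): 62,060 / 100.1 g/mol = 620 mol.
(b) Mass of CaCl₂: 620 × 111 = 68,820 g.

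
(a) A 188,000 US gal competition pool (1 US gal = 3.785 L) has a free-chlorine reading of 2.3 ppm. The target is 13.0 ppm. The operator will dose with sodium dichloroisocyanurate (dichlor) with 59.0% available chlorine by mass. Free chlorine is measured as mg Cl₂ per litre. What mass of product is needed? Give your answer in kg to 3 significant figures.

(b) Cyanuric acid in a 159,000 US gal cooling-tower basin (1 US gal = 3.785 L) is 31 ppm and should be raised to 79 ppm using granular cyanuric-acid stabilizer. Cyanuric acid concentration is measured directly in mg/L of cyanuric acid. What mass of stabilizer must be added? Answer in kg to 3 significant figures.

(a) Volume: 188,000 US gal × 3.785 L/gal = 711,580 L.
(a) Chlorine deficit: 13.0 − 2.3 = 10.7 ppm = 10.7 mg/L as Cl₂.
(a) Cl₂ equivalent needed: 10.7 mg/L × 711,580 L = 7,614,000 mg = 7614 g.
(a) Product at 59.0% available chlorine: 7614 / 0.59 = 12,900 g.

(b) Volume: 159,000 US gal × 3.785 L/gal = 601,815 L.
(b) CYA to add: (79 − 31) = 48 mg/L × 601,815 L = 28,890 g cyanuric acid.

(a) 12.9 kg; (b) 28.9 kg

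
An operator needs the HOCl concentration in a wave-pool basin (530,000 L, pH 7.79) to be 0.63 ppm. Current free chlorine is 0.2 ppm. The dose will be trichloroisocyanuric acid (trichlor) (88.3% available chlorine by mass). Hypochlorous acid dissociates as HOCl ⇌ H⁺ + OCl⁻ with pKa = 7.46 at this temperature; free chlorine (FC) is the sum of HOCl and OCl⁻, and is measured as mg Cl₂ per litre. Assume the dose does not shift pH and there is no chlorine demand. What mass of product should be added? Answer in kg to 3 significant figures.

[OCl⁻]/[HOCl] = 10^(pH − pKa) = 10^(7.79 − 7.46) = 2.138; fraction as HOCl = 1/(1 + 2.138) = 0.3187.
Free chlorine required for 0.63 ppm HOCl: 0.63 / 0.3187 = 1.977 ppm.
FC to add: 1.977 − 0.2 = 1.777 mg/L as Cl₂.
Cl₂ equivalent: 1.777 mg/L × 530,000 L = 941.8 g.
Product at 88.3% available Cl: 941.8 / 0.883 = 1067 g.

1.07 kg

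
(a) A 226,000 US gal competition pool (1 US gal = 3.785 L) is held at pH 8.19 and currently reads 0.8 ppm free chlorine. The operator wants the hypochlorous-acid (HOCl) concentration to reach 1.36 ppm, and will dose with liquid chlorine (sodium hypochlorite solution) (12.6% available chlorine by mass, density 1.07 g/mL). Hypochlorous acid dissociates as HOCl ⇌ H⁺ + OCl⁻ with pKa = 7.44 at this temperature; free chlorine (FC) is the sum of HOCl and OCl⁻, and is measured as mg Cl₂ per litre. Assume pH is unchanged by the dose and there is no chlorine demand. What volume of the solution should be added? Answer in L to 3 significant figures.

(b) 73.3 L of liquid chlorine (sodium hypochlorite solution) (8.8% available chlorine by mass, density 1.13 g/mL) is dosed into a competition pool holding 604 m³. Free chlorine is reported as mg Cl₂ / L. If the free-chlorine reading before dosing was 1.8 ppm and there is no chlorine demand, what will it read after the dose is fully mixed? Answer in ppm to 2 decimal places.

(a) 52.1 L; (b) 13.87 ppm

(a) Volume: 226,000 US gal × 3.785 L/gal = 855,410 L.
(a) [OCl⁻]/[HOCl] = 10^(pH − pKa) = 10^(8.19 − 7.44) = 5.623; fraction as HOCl = 1/(1 + 5.623) = 0.151.
(a) Free chlorine required for 1.36 ppm HOCl: 1.36 / 0.151 = 9.008 ppm.
(a) FC to add: 9.008 − 0.8 = 8.208 mg/L as Cl₂.
(a) Cl₂ equivalent: 8.208 mg/L × 855,410 L = 7021 g.
(a) Product at 12.6% available Cl: 7021 / 0.126 = 55,720 g.
(a) Volume: 55,720 g ÷ 1.07 g/mL = 52,080 mL.

(b) Volume: 604 m³ = 604,000 L.
(b) Mass of solution: 73.3 L × 1000 mL/L × 1.13 g/mL = 82,830 g.
(b) Available chlorine delivered: 82,830 g × 0.088 = 7289 g as Cl₂.
(b) Concentration rise: 7289 g / 604,000 L = 12.07 mg/L = 12.07 ppm.
(b) Final FC: 1.8 + 12.07 = 13.87 ppm.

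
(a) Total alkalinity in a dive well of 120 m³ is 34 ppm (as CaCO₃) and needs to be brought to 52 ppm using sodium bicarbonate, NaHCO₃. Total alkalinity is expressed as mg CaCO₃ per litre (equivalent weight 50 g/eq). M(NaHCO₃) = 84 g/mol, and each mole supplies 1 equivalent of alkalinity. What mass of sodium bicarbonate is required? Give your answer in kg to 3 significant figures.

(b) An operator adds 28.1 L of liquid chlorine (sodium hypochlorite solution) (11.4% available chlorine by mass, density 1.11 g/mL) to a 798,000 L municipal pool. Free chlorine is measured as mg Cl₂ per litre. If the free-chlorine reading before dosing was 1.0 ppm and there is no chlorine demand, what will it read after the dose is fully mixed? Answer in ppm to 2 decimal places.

(a) 3.63 kg; (b) 5.46 ppm

(a) Volume: 120 m³ = 120,000 L.
(a) Alkalinity to add: (52 − 34) = 18 mg/L as CaCO₃ × 120,000 L = 2160 g as CaCO₃.
(a) Equivalents: 2160 g ÷ 50 g/eq = 43.2 eq.
(a) NaHCO₃ supplies 1 eq per mole → 43.2 mol.
(a) Mass: 43.2 mol × 84 g/mol = 3629 g.

(b) Mass of solution: 28.1 L × 1000 mL/L × 1.11 g/mL = 31,190 g.
(b) Available chlorine delivered: 31,190 g × 0.114 = 3556 g as Cl₂.
(b) Concentration rise: 3556 g / 798,000 L = 4.456 mg/L = 4.46 ppm.
(b) Final FC: 1.0 + 4.46 = 5.46 ppm.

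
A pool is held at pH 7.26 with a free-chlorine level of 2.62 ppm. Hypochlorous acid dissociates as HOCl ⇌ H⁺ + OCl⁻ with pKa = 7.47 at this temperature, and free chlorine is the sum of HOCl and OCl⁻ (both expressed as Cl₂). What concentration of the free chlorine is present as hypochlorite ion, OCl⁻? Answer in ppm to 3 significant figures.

0.999 ppm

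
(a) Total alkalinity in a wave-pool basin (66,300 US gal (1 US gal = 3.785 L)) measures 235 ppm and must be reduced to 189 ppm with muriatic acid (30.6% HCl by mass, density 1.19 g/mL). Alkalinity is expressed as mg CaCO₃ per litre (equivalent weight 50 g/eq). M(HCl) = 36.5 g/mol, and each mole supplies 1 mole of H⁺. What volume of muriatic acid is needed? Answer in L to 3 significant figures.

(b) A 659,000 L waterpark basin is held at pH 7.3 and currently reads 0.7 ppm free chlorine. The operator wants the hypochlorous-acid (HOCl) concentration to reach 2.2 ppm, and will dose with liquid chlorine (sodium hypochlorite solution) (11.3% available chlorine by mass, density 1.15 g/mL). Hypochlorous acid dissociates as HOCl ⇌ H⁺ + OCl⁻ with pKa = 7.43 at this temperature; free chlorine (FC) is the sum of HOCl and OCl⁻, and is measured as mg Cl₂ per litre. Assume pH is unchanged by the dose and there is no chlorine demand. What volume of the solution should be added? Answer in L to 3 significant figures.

(a) Volume: 66,300 US gal × 3.785 L/gal = 250,946 L.
(a) Alkalinity to neutralize: (235 − 189) = 46 mg/L as CaCO₃ × 250,946 L = 11,540 g as CaCO₃.
(a) Equivalents of H⁺ required: 11,540 ÷ 50 g/eq = 230.9 eq = 230.9 mol HCl.
(a) Mass of HCl: 230.9 × 36.5 = 8427 g.
(a) Mass of 30.6% solution: 8427 / 0.306 = 27,540 g.
(a) Volume: 27,540 g ÷ 1.19 g/mL = 23,140 mL.

(b) [OCl⁻]/[HOCl] = 10^(pH − pKa) = 10^(7.3 − 7.43) = 0.7413; fraction as HOCl = 1/(1 + 0.7413) = 0.5743.
(b) Free chlorine required for 2.2 ppm HOCl: 2.2 / 0.5743 = 3.831 ppm.
(b) FC to add: 3.831 − 0.7 = 3.131 mg/L as Cl₂.
(b) Cl₂ equivalent: 3.131 mg/L × 659,000 L = 2063 g.
(b) Product at 11.3% available Cl: 2063 / 0.113 = 18,260 g.
(b) Volume: 18,260 g ÷ 1.15 g/mL = 15,880 mL.

(a) 23.1 L; (b) 15.9 L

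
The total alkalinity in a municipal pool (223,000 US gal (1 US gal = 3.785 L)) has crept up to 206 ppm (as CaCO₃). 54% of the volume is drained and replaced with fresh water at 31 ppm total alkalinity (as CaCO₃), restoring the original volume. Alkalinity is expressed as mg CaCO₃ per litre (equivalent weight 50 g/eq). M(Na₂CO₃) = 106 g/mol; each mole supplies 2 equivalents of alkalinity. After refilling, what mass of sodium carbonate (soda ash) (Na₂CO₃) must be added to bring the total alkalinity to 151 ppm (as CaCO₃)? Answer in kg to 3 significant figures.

Volume: 223,000 US gal × 3.785 L/gal = 844,055 L.
After draining 54% and refilling: 206 × 0.46 + 31 × 0.54 = 111.5 ppm.
Deficit to target: 151 − 111.5 = 39.5 mg/L.
As CaCO₃: 39.5 mg/L × 844,055 L = 33,340 g; ÷ 50 g/eq ÷ 2 = 333.4 mol Na₂CO₃.
Mass: 333.4 × 106 = 35,340 g.

35.3 kg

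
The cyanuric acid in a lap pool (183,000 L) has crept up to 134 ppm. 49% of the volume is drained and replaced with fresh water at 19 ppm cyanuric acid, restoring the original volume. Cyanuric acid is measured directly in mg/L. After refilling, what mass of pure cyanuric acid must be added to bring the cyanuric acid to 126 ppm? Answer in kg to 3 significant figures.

After draining 49% and refilling: 134 × 0.51 + 19 × 0.49 = 77.65 ppm.
Deficit to target: 126 − 77.65 = 48.35 mg/L.
Mass: 48.35 mg/L × 183,000 L = 8848 g cyanuric acid.

8.85 kg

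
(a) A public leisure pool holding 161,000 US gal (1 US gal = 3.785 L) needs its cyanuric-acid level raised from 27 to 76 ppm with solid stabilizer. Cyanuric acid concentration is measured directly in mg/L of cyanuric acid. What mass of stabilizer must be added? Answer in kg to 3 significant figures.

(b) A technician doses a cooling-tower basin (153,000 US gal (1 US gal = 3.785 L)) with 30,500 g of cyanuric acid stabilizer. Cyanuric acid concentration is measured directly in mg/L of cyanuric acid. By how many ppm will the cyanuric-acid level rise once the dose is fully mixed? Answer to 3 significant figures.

(a) 29.9 kg; (b) 52.7 ppm

(a) Volume: 161,000 US gal × 3.785 L/gal = 609,385 L.
(a) CYA to add: (76 − 27) = 49 mg/L × 609,385 L = 29,860 g cyanuric acid.

(b) Volume: 153,000 US gal × 3.785 L/gal = 579,105 L.
(b) Rise: 30,500 g / 579,105 L × 1000 = 52.67 mg/L.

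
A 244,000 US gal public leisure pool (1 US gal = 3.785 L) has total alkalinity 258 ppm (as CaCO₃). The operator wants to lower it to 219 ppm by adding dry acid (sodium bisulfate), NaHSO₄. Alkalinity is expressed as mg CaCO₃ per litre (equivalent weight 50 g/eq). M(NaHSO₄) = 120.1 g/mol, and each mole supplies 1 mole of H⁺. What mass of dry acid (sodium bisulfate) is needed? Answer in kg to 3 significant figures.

86.5 kg

Volume: 244,000 US gal × 3.785 L/gal = 923,540 L.
Alkalinity to neutralize: (258 − 219) = 39 mg/L as CaCO₃ × 923,540 L = 36,020 g as CaCO₃.
Equivalents of H⁺ required: 36,020 ÷ 50 g/eq = 720.4 eq = 720.4 mol NaHSO₄.
Mass of NaHSO₄: 720.4 × 120.1 = 86,520 g.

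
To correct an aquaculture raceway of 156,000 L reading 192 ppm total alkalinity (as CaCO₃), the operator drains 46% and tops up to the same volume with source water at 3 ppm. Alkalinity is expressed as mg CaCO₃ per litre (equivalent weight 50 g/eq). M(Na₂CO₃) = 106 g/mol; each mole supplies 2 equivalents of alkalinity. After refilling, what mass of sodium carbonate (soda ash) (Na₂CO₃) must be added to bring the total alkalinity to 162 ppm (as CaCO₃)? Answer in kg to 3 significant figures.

After draining 46% and refilling: 192 × 0.54 + 3 × 0.46 = 105.06 ppm.
Deficit to target: 162 − 105.06 = 56.94 mg/L.
As CaCO₃: 56.94 mg/L × 156,000 L = 8883 g; ÷ 50 g/eq ÷ 2 = 88.83 mol Na₂CO₃.
Mass: 88.83 × 106 = 9416 g.

9.42 kg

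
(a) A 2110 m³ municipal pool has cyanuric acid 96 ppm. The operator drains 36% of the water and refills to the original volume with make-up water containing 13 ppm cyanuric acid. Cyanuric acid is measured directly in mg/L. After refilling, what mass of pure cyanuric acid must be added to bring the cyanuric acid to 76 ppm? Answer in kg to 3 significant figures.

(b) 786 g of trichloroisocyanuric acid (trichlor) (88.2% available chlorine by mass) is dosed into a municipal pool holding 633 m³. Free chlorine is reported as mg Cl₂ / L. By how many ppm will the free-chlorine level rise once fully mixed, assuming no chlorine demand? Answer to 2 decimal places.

(a) Volume: 2110 m³ = 2,110,000 L.
(a) After draining 36% and refilling: 96 × 0.64 + 13 × 0.36 = 66.12 ppm.
(a) Deficit to target: 76 − 66.12 = 9.88 mg/L.
(a) Mass: 9.88 mg/L × 2,110,000 L = 20,850 g cyanuric acid.

(b) Volume: 633 m³ = 633,000 L.
(b) Available chlorine delivered: 786 g × 0.882 = 693.3 g as Cl₂.
(b) Concentration rise: 693.3 g / 633,000 L = 1.095 mg/L = 1.10 ppm.

(a) 20.8 kg; (b) 1.10 ppm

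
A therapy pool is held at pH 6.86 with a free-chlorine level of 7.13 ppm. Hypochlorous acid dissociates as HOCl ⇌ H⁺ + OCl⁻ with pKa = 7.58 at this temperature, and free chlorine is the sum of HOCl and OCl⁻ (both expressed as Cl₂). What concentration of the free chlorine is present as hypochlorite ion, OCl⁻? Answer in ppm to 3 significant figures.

1.14 ppm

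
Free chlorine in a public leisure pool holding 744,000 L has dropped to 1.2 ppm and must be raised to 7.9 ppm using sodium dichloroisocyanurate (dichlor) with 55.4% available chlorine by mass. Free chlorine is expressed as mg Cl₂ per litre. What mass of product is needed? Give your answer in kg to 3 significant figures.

9.00 kg

Chlorine deficit: 7.9 − 1.2 = 6.7 ppm = 6.7 mg/L as Cl₂.
Cl₂ equivalent needed: 6.7 mg/L × 744,000 L = 4,985,000 mg = 4985 g.
Product at 55.4% available chlorine: 4985 / 0.554 = 8998 g.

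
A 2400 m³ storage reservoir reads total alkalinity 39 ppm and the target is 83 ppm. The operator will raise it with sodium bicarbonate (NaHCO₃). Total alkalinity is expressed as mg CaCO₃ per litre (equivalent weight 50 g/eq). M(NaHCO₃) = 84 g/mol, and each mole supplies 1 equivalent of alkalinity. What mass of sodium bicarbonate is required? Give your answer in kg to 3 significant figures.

177 kg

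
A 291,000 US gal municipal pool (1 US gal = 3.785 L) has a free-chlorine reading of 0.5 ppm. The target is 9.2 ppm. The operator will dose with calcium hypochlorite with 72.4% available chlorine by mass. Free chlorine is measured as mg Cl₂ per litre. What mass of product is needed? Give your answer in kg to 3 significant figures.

13.2 kg

Volume: 291,000 US gal × 3.785 L/gal = 1,101,435 L.
Chlorine deficit: 9.2 − 0.5 = 8.7 ppm = 8.7 mg/L as Cl₂.
Cl₂ equivalent needed: 8.7 mg/L × 1,101,435 L = 9,582,000 mg = 9582 g.
Product at 72.4% available chlorine: 9582 / 0.724 = 13,240 g.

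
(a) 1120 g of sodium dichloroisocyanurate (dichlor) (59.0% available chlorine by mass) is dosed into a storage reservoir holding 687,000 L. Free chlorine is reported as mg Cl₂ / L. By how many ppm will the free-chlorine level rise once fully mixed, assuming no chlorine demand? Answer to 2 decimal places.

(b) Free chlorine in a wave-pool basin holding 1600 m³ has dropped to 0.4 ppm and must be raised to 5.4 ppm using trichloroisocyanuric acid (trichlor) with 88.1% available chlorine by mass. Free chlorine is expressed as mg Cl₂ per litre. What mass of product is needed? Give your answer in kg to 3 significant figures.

(a) Available chlorine delivered: 1120 g × 0.59 = 660.8 g as Cl₂.
(a) Concentration rise: 660.8 g / 687,000 L = 0.9619 mg/L = 0.96 ppm.

(b) Volume: 1600 m³ = 1,600,000 L.
(b) Chlorine deficit: 5.4 − 0.4 = 5 ppm = 5 mg/L as Cl₂.
(b) Cl₂ equivalent needed: 5 mg/L × 1,600,000 L = 8,000,000 mg = 8000 g.
(b) Product at 88.1% available chlorine: 8000 / 0.881 = 9081 g.

(a) 0.96 ppm; (b) 9.08 kg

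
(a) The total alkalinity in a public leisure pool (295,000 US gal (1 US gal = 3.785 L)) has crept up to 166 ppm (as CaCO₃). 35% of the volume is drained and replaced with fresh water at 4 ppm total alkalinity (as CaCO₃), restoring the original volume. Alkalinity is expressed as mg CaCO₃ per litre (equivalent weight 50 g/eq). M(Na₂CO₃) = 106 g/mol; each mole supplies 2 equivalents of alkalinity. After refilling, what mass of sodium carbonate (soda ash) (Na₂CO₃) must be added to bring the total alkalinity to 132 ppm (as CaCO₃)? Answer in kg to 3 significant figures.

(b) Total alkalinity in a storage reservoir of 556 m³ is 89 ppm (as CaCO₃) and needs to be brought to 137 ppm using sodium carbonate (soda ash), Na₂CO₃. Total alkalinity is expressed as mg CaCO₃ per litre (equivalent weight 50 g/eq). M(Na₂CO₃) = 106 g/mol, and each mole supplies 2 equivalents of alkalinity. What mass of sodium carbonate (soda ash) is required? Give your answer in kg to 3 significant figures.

(a) 26.9 kg; (b) 28.3 kg

(a) Volume: 295,000 US gal × 3.785 L/gal = 1,116,575 L.
(a) After draining 35% and refilling: 166 × 0.65 + 4 × 0.35 = 109.3 ppm.
(a) Deficit to target: 132 − 109.3 = 22.7 mg/L.
(a) As CaCO₃: 22.7 mg/L × 1,116,575 L = 25,350 g; ÷ 50 g/eq ÷ 2 = 253.5 mol Na₂CO₃.
(a) Mass: 253.5 × 106 = 26,870 g.

(b) Volume: 556 m³ = 556,000 L.
(b) Alkalinity to add: (137 − 89) = 48 mg/L as CaCO₃ × 556,000 L = 26,690 g as CaCO₃.
(b) Equivalents: 26,690 g ÷ 50 g/eq = 533.8 eq.
(b) Each mole of Na₂CO₃ supplies 2 eq, so 533.8 / 2 = 266.9 mol.
(b) Mass: 266.9 mol × 106 g/mol = 28,290 g.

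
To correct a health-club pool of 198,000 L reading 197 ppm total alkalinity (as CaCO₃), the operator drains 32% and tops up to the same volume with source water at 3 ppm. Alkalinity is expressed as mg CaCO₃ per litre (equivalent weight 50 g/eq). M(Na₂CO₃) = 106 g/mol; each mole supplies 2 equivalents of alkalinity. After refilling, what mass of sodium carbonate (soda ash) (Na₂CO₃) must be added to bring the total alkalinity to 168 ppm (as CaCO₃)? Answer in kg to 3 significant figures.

6.94 kg

After draining 32% and refilling: 197 × 0.68 + 3 × 0.32 = 134.92 ppm.
Deficit to target: 168 − 134.92 = 33.08 mg/L.
As CaCO₃: 33.08 mg/L × 198,000 L = 6550 g; ÷ 50 g/eq ÷ 2 = 65.5 mol Na₂CO₃.
Mass: 65.5 × 106 = 6943 g.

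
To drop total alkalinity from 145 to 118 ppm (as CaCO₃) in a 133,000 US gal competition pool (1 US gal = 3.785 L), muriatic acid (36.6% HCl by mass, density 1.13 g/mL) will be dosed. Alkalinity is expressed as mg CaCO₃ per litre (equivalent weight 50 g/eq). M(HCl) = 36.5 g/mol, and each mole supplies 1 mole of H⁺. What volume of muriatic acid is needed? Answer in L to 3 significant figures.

Volume: 133,000 US gal × 3.785 L/gal = 503,405 L.
Alkalinity to neutralize: (145 − 118) = 27 mg/L as CaCO₃ × 503,405 L = 13,590 g as CaCO₃.
Equivalents of H⁺ required: 13,590 ÷ 50 g/eq = 271.8 eq = 271.8 mol HCl.
Mass of HCl: 271.8 × 36.5 = 9922 g.
Mass of 36.6% solution: 9922 / 0.366 = 27,110 g.
Volume: 27,110 g ÷ 1.13 g/mL = 23,990 mL.

24.0 L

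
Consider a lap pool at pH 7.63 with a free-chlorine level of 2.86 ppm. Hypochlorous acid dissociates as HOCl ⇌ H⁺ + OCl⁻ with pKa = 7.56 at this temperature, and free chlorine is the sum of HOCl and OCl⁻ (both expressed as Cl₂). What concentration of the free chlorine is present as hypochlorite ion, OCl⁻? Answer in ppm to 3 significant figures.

1.54 ppm

[OCl⁻]/[HOCl] = 10^(pH − pKa) = 10^(7.63 − 7.56) = 10^0.07 = 1.175.
Fraction as HOCl = 1 / (1 + 1.175) = 0.4598.
OCl⁻ = (1 − 0.4598) × 2.86 ppm = 1.545 ppm.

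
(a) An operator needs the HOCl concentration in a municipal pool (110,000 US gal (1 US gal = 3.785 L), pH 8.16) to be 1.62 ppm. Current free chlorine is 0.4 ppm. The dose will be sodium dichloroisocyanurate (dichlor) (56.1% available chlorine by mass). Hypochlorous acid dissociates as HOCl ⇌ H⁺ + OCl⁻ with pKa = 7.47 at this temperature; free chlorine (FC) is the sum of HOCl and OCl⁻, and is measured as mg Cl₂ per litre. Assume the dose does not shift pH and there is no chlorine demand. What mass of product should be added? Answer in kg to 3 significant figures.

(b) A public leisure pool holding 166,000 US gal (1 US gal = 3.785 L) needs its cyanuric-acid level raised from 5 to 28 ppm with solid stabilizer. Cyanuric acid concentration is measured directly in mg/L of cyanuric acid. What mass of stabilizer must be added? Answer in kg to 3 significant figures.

(a) Volume: 110,000 US gal × 3.785 L/gal = 416,350 L.
(a) [OCl⁻]/[HOCl] = 10^(pH − pKa) = 10^(8.16 − 7.47) = 4.898; fraction as HOCl = 1/(1 + 4.898) = 0.1696.
(a) Free chlorine required for 1.62 ppm HOCl: 1.62 / 0.1696 = 9.554 ppm.
(a) FC to add: 9.554 − 0.4 = 9.154 mg/L as Cl₂.
(a) Cl₂ equivalent: 9.154 mg/L × 416,350 L = 3811 g.
(a) Product at 56.1% available Cl: 3811 / 0.561 = 6794 g.

(b) Volume: 166,000 US gal × 3.785 L/gal = 628,310 L.
(b) CYA to add: (28 − 5) = 23 mg/L × 628,310 L = 14,450 g cyanuric acid.

(a) 6.79 kg; (b) 14.5 kg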